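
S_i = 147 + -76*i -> [147, 71, -5, -81, -157]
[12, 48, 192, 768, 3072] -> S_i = 12*4^i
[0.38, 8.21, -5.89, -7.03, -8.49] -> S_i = Random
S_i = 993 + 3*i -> [993, 996, 999, 1002, 1005]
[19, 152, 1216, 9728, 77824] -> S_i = 19*8^i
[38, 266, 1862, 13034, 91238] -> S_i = 38*7^i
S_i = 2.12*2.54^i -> [2.12, 5.38, 13.68, 34.74, 88.24]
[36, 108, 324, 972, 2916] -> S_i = 36*3^i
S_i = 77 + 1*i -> [77, 78, 79, 80, 81]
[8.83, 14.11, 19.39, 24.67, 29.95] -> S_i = 8.83 + 5.28*i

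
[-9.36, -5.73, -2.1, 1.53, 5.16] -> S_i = -9.36 + 3.63*i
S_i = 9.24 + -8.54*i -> [9.24, 0.7, -7.84, -16.38, -24.92]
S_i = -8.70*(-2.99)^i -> [-8.7, 26.01, -77.78, 232.56, -695.35]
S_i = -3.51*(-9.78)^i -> [-3.51, 34.33, -335.73, 3283.4, -32111.64]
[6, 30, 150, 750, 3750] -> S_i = 6*5^i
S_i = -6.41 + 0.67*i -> [-6.41, -5.74, -5.07, -4.4, -3.73]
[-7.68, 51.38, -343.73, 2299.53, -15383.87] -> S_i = -7.68*(-6.69)^i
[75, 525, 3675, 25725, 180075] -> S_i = 75*7^i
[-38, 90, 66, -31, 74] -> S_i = Random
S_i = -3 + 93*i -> [-3, 90, 183, 276, 369]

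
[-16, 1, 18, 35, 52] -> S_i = -16 + 17*i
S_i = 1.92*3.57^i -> [1.92, 6.85, 24.47, 87.36, 311.87]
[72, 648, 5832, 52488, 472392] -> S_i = 72*9^i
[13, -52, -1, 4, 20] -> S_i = Random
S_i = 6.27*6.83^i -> [6.27, 42.82, 292.49, 1997.7, 13644.27]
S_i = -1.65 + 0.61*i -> [-1.65, -1.04, -0.43, 0.18, 0.79]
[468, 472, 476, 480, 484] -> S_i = 468 + 4*i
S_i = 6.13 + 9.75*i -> [6.13, 15.88, 25.63, 35.38, 45.13]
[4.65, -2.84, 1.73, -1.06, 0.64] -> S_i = 4.65*(-0.61)^i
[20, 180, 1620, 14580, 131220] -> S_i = 20*9^i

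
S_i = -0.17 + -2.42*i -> [-0.17, -2.59, -5.01, -7.43, -9.85]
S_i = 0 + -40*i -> [0, -40, -80, -120, -160]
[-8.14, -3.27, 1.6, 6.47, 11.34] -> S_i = -8.14 + 4.87*i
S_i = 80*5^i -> [80, 400, 2000, 10000, 50000]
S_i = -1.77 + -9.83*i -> [-1.77, -11.6, -21.43, -31.26, -41.09]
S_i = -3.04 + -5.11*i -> [-3.04, -8.15, -13.26, -18.37, -23.48]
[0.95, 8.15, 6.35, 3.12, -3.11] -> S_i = Random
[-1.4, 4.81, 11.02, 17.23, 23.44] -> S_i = -1.40 + 6.21*i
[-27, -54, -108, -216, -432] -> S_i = -27*2^i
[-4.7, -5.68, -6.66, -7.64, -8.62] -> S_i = -4.70 + -0.98*i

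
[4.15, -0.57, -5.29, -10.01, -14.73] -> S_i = 4.15 + -4.72*i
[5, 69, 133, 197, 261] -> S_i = 5 + 64*i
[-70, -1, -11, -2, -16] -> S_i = Random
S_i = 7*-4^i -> [7, -28, 112, -448, 1792]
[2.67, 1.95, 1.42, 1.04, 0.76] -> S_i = 2.67*0.73^i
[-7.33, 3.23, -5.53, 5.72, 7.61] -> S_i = Random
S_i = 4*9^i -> [4, 36, 324, 2916, 26244]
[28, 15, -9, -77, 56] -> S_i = Random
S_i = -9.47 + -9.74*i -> [-9.47, -19.21, -28.95, -38.69, -48.43]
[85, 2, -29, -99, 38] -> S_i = Random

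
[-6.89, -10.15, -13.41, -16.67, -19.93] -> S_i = -6.89 + -3.26*i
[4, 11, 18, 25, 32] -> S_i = 4 + 7*i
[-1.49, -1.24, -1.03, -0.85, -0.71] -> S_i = -1.49*0.83^i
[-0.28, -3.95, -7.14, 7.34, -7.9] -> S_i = Random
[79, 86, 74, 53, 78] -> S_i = Random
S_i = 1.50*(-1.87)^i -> [1.5, -2.8, 5.25, -9.81, 18.34]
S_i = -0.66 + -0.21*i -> [-0.66, -0.87, -1.08, -1.29, -1.5]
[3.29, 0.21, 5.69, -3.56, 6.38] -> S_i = Random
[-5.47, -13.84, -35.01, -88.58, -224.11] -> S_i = -5.47*2.53^i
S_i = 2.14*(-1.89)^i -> [2.14, -4.04, 7.64, -14.45, 27.31]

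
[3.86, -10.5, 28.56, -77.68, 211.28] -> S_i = 3.86*(-2.72)^i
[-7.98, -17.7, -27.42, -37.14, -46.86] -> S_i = -7.98 + -9.72*i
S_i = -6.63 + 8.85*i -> [-6.63, 2.22, 11.07, 19.92, 28.77]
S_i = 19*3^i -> [19, 57, 171, 513, 1539]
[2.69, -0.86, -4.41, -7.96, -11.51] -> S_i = 2.69 + -3.55*i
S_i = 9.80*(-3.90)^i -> [9.8, -38.22, 149.06, -581.33, 2267.17]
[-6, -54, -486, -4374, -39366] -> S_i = -6*9^i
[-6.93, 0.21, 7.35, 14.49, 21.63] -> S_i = -6.93 + 7.14*i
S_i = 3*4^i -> [3, 12, 48, 192, 768]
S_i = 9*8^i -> [9, 72, 576, 4608, 36864]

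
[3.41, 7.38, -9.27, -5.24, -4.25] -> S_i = Random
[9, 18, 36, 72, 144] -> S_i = 9*2^i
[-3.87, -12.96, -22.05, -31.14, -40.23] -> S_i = -3.87 + -9.09*i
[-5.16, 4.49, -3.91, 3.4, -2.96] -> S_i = -5.16*(-0.87)^i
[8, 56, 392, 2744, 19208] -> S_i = 8*7^i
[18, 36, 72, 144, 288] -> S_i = 18*2^i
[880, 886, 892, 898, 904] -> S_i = 880 + 6*i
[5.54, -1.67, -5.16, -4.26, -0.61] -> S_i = Random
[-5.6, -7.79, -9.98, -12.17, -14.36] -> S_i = -5.60 + -2.19*i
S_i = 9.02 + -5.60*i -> [9.02, 3.42, -2.18, -7.78, -13.38]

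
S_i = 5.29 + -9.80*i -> [5.29, -4.51, -14.31, -24.11, -33.91]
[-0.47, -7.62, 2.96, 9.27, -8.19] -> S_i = Random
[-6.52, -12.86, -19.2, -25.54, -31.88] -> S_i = -6.52 + -6.34*i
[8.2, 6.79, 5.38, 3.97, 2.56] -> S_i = 8.20 + -1.41*i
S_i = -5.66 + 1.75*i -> [-5.66, -3.91, -2.16, -0.41, 1.34]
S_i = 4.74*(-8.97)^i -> [4.74, -42.52, 381.38, -3421.02, 30686.55]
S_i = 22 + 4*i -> [22, 26, 30, 34, 38]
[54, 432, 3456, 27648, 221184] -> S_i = 54*8^i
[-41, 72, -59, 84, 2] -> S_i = Random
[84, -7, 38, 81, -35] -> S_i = Random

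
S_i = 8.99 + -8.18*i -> [8.99, 0.81, -7.37, -15.55, -23.73]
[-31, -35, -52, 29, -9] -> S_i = Random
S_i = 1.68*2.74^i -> [1.68, 4.6, 12.61, 34.56, 94.69]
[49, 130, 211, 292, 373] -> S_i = 49 + 81*i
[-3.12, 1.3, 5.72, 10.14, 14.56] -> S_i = -3.12 + 4.42*i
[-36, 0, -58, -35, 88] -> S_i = Random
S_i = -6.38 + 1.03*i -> [-6.38, -5.35, -4.32, -3.29, -2.26]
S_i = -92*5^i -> [-92, -460, -2300, -11500, -57500]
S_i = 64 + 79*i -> [64, 143, 222, 301, 380]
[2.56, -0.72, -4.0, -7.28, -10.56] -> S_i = 2.56 + -3.28*i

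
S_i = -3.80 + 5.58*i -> [-3.8, 1.78, 7.36, 12.94, 18.52]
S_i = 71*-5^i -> [71, -355, 1775, -8875, 44375]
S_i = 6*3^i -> [6, 18, 54, 162, 486]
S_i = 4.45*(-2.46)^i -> [4.45, -10.95, 26.93, -66.25, 162.97]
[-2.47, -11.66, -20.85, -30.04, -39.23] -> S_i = -2.47 + -9.19*i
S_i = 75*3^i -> [75, 225, 675, 2025, 6075]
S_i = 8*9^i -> [8, 72, 648, 5832, 52488]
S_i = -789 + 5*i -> [-789, -784, -779, -774, -769]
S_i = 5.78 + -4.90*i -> [5.78, 0.88, -4.02, -8.92, -13.82]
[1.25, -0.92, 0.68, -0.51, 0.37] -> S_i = 1.25*(-0.74)^i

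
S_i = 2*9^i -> [2, 18, 162, 1458, 13122]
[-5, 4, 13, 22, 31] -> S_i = -5 + 9*i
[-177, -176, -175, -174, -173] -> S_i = -177 + 1*i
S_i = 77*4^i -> [77, 308, 1232, 4928, 19712]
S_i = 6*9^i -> [6, 54, 486, 4374, 39366]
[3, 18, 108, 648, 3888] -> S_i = 3*6^i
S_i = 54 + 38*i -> [54, 92, 130, 168, 206]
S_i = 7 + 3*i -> [7, 10, 13, 16, 19]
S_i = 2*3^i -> [2, 6, 18, 54, 162]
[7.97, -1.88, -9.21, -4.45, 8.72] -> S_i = Random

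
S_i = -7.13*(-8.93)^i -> [-7.13, 63.67, -568.58, 5077.43, -45341.45]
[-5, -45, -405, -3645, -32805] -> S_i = -5*9^i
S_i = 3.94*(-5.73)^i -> [3.94, -22.58, 129.36, -741.24, 4247.32]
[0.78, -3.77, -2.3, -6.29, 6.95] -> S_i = Random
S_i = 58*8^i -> [58, 464, 3712, 29696, 237568]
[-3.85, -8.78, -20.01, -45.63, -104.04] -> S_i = -3.85*2.28^i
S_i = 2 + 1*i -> [2, 3, 4, 5, 6]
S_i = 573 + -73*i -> [573, 500, 427, 354, 281]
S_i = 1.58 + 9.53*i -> [1.58, 11.11, 20.64, 30.17, 39.7]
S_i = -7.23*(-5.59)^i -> [-7.23, 40.42, -225.92, 1262.91, -7059.69]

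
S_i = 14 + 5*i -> [14, 19, 24, 29, 34]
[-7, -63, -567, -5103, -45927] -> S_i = -7*9^i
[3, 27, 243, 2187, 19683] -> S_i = 3*9^i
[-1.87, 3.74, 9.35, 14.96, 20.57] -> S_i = -1.87 + 5.61*i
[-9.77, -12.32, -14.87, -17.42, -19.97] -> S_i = -9.77 + -2.55*i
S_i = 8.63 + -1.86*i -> [8.63, 6.77, 4.91, 3.05, 1.19]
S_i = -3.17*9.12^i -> [-3.17, -28.91, -263.66, -2404.61, -21930.0]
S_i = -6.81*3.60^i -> [-6.81, -24.52, -88.26, -317.73, -1143.82]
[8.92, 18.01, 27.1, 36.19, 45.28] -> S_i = 8.92 + 9.09*i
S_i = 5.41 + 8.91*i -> [5.41, 14.32, 23.23, 32.14, 41.05]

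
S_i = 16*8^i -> [16, 128, 1024, 8192, 65536]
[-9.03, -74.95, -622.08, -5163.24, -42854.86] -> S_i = -9.03*8.30^i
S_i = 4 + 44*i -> [4, 48, 92, 136, 180]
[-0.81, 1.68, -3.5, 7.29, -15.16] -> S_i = -0.81*(-2.08)^i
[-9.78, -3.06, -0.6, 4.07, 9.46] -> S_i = Random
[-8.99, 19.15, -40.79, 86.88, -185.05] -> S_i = -8.99*(-2.13)^i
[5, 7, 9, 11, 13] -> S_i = 5 + 2*i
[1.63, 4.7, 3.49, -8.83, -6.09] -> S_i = Random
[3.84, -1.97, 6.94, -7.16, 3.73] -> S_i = Random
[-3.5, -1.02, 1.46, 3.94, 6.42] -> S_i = -3.50 + 2.48*i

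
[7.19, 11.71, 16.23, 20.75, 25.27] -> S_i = 7.19 + 4.52*i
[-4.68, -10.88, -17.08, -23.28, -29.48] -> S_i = -4.68 + -6.20*i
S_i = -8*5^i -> [-8, -40, -200, -1000, -5000]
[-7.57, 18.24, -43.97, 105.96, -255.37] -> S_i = -7.57*(-2.41)^i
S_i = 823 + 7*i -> [823, 830, 837, 844, 851]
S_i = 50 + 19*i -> [50, 69, 88, 107, 126]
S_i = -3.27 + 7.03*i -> [-3.27, 3.76, 10.79, 17.82, 24.85]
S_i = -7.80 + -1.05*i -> [-7.8, -8.85, -9.9, -10.95, -12.0]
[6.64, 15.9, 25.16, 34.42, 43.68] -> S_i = 6.64 + 9.26*i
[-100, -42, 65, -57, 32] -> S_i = Random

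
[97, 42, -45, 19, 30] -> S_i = Random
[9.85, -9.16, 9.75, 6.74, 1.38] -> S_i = Random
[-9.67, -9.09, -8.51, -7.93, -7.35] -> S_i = -9.67 + 0.58*i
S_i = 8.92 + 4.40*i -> [8.92, 13.32, 17.72, 22.12, 26.52]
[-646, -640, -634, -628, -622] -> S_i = -646 + 6*i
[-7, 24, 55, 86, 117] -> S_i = -7 + 31*i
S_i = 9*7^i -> [9, 63, 441, 3087, 21609]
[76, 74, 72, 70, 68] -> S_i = 76 + -2*i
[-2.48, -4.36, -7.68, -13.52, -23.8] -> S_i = -2.48*1.76^i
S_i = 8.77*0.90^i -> [8.77, 7.89, 7.1, 6.39, 5.75]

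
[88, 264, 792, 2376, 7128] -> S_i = 88*3^i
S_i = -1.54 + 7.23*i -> [-1.54, 5.69, 12.92, 20.15, 27.38]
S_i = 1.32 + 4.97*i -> [1.32, 6.29, 11.26, 16.23, 21.2]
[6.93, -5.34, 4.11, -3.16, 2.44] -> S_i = 6.93*(-0.77)^i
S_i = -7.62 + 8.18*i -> [-7.62, 0.56, 8.74, 16.92, 25.1]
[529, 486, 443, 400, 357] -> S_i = 529 + -43*i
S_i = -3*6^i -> [-3, -18, -108, -648, -3888]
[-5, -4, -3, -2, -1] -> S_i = -5 + 1*i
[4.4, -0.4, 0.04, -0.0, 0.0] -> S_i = 4.40*(-0.09)^i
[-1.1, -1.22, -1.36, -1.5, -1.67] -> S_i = -1.10*1.11^i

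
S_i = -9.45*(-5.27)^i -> [-9.45, 49.8, -262.45, 1383.13, -7289.11]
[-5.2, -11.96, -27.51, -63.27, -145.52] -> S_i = -5.20*2.30^i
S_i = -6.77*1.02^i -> [-6.77, -6.91, -7.04, -7.18, -7.33]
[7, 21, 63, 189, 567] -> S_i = 7*3^i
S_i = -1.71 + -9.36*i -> [-1.71, -11.07, -20.43, -29.79, -39.15]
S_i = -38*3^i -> [-38, -114, -342, -1026, -3078]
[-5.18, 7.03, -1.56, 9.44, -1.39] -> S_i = Random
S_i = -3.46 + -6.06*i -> [-3.46, -9.52, -15.58, -21.64, -27.7]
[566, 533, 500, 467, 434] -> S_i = 566 + -33*i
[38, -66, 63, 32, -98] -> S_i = Random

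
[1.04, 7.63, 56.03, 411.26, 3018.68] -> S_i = 1.04*7.34^i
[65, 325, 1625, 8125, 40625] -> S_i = 65*5^i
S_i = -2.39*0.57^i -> [-2.39, -1.36, -0.78, -0.44, -0.25]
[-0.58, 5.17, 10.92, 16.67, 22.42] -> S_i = -0.58 + 5.75*i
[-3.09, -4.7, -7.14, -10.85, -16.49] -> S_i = -3.09*1.52^i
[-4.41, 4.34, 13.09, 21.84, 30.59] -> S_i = -4.41 + 8.75*i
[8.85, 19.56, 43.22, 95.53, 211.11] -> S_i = 8.85*2.21^i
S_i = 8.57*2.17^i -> [8.57, 18.6, 40.36, 87.57, 190.03]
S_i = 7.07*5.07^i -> [7.07, 35.84, 181.73, 921.39, 4671.45]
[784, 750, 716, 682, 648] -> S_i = 784 + -34*i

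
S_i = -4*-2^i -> [-4, 8, -16, 32, -64]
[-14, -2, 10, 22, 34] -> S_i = -14 + 12*i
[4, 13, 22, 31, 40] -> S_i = 4 + 9*i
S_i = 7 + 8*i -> [7, 15, 23, 31, 39]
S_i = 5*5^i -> [5, 25, 125, 625, 3125]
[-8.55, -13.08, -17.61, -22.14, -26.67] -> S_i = -8.55 + -4.53*i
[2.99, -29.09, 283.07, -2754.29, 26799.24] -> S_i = 2.99*(-9.73)^i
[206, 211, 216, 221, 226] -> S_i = 206 + 5*i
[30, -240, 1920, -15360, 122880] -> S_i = 30*-8^i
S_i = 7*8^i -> [7, 56, 448, 3584, 28672]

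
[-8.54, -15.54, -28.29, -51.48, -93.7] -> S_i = -8.54*1.82^i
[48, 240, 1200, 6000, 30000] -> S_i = 48*5^i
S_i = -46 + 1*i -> [-46, -45, -44, -43, -42]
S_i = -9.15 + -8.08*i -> [-9.15, -17.23, -25.31, -33.39, -41.47]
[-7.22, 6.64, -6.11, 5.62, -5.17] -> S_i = -7.22*(-0.92)^i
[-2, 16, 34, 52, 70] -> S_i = -2 + 18*i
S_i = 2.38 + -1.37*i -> [2.38, 1.01, -0.36, -1.73, -3.1]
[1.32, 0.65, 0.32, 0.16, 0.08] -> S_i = 1.32*0.49^i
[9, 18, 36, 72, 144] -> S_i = 9*2^i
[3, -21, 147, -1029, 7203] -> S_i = 3*-7^i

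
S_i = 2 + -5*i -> [2, -3, -8, -13, -18]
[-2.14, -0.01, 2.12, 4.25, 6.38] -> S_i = -2.14 + 2.13*i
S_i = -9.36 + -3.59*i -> [-9.36, -12.95, -16.54, -20.13, -23.72]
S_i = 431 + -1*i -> [431, 430, 429, 428, 427]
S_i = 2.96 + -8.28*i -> [2.96, -5.32, -13.6, -21.88, -30.16]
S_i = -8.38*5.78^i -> [-8.38, -48.44, -279.96, -1618.18, -9353.1]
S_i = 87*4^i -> [87, 348, 1392, 5568, 22272]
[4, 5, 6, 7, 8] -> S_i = 4 + 1*i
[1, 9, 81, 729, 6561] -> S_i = 1*9^i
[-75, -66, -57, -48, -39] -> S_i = -75 + 9*i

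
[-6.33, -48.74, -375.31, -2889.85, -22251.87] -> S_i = -6.33*7.70^i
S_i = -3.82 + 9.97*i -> [-3.82, 6.15, 16.12, 26.09, 36.06]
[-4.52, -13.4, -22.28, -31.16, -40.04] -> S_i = -4.52 + -8.88*i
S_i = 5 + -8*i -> [5, -3, -11, -19, -27]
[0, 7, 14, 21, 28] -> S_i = 0 + 7*i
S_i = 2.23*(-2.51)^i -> [2.23, -5.6, 14.05, -35.26, 88.51]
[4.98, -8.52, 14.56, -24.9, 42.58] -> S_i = 4.98*(-1.71)^i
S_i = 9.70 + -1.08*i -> [9.7, 8.62, 7.54, 6.46, 5.38]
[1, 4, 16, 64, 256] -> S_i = 1*4^i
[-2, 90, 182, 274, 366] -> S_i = -2 + 92*i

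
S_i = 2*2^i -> [2, 4, 8, 16, 32]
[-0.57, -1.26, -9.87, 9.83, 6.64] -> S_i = Random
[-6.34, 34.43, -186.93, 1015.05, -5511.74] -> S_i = -6.34*(-5.43)^i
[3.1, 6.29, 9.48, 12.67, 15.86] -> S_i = 3.10 + 3.19*i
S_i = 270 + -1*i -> [270, 269, 268, 267, 266]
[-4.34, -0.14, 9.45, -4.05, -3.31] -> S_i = Random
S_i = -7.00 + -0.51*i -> [-7.0, -7.51, -8.02, -8.53, -9.04]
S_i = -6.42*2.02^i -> [-6.42, -12.97, -26.2, -52.92, -106.89]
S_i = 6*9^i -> [6, 54, 486, 4374, 39366]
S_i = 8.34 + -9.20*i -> [8.34, -0.86, -10.06, -19.26, -28.46]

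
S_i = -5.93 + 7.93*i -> [-5.93, 2.0, 9.93, 17.86, 25.79]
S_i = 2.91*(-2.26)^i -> [2.91, -6.58, 14.86, -33.59, 75.91]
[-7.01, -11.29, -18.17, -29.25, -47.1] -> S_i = -7.01*1.61^i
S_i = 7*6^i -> [7, 42, 252, 1512, 9072]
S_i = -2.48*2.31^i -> [-2.48, -5.73, -13.23, -30.57, -70.62]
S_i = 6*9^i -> [6, 54, 486, 4374, 39366]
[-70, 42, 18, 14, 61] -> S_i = Random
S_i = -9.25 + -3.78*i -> [-9.25, -13.03, -16.81, -20.59, -24.37]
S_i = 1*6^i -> [1, 6, 36, 216, 1296]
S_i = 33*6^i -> [33, 198, 1188, 7128, 42768]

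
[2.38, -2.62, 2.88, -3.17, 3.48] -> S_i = 2.38*(-1.10)^i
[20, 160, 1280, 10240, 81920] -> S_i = 20*8^i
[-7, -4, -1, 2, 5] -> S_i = -7 + 3*i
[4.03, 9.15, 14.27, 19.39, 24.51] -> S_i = 4.03 + 5.12*i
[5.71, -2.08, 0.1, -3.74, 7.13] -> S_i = Random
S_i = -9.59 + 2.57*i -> [-9.59, -7.02, -4.45, -1.88, 0.69]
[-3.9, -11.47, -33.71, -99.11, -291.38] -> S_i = -3.90*2.94^i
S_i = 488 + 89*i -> [488, 577, 666, 755, 844]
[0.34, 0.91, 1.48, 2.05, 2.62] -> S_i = 0.34 + 0.57*i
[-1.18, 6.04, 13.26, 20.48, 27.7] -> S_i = -1.18 + 7.22*i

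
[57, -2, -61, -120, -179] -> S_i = 57 + -59*i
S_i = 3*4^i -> [3, 12, 48, 192, 768]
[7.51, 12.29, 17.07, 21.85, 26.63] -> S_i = 7.51 + 4.78*i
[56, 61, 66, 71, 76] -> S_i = 56 + 5*i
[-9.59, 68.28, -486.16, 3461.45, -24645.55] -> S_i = -9.59*(-7.12)^i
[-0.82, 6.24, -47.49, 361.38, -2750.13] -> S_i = -0.82*(-7.61)^i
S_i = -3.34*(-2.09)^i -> [-3.34, 6.98, -14.59, 30.49, -63.73]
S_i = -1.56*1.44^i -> [-1.56, -2.25, -3.23, -4.66, -6.71]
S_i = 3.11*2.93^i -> [3.11, 9.11, 26.7, 78.23, 229.21]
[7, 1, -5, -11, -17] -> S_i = 7 + -6*i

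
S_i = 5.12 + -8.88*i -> [5.12, -3.76, -12.64, -21.52, -30.4]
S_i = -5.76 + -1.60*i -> [-5.76, -7.36, -8.96, -10.56, -12.16]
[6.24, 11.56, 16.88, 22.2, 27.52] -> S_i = 6.24 + 5.32*i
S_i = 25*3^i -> [25, 75, 225, 675, 2025]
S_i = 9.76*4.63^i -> [9.76, 45.19, 209.22, 968.71, 4485.12]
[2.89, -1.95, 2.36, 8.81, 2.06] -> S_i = Random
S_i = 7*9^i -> [7, 63, 567, 5103, 45927]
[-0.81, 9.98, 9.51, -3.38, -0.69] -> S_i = Random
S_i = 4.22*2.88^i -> [4.22, 12.15, 35.0, 100.81, 290.32]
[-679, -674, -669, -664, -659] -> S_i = -679 + 5*i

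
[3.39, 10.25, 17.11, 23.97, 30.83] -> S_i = 3.39 + 6.86*i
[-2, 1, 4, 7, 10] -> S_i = -2 + 3*i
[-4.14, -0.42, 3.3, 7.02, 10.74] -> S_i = -4.14 + 3.72*i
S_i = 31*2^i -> [31, 62, 124, 248, 496]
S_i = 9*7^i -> [9, 63, 441, 3087, 21609]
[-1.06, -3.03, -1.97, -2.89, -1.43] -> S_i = Random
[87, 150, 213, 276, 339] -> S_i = 87 + 63*i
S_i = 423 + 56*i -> [423, 479, 535, 591, 647]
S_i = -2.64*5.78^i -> [-2.64, -15.26, -88.2, -509.79, -2946.56]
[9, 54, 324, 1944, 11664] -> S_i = 9*6^i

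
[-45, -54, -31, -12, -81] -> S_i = Random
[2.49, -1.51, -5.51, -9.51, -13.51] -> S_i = 2.49 + -4.00*i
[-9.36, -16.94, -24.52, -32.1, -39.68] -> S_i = -9.36 + -7.58*i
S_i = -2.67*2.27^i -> [-2.67, -6.06, -13.76, -31.23, -70.89]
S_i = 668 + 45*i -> [668, 713, 758, 803, 848]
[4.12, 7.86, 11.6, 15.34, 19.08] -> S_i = 4.12 + 3.74*i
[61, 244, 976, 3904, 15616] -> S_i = 61*4^i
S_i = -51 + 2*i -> [-51, -49, -47, -45, -43]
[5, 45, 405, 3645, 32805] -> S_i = 5*9^i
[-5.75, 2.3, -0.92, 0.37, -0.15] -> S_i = -5.75*(-0.40)^i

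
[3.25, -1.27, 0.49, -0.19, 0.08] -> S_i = 3.25*(-0.39)^i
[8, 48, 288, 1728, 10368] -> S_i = 8*6^i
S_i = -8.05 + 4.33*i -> [-8.05, -3.72, 0.61, 4.94, 9.27]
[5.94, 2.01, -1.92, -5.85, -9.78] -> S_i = 5.94 + -3.93*i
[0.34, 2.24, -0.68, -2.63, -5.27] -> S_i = Random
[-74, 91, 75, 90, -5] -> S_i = Random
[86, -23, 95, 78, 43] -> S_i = Random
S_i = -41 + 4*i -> [-41, -37, -33, -29, -25]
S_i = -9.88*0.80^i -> [-9.88, -7.9, -6.32, -5.06, -4.05]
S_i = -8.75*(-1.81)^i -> [-8.75, 15.84, -28.67, 51.89, -93.91]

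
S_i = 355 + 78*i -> [355, 433, 511, 589, 667]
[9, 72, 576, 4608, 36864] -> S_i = 9*8^i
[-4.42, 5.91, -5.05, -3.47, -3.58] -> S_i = Random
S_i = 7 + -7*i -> [7, 0, -7, -14, -21]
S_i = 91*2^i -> [91, 182, 364, 728, 1456]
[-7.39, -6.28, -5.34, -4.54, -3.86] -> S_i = -7.39*0.85^i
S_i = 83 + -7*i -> [83, 76, 69, 62, 55]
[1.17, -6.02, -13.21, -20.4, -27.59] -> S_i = 1.17 + -7.19*i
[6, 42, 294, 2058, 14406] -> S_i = 6*7^i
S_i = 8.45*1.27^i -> [8.45, 10.73, 13.63, 17.31, 21.98]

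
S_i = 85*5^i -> [85, 425, 2125, 10625, 53125]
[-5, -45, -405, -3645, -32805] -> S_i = -5*9^i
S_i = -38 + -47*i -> [-38, -85, -132, -179, -226]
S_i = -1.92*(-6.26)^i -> [-1.92, 12.02, -75.24, 471.0, -2948.48]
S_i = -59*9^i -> [-59, -531, -4779, -43011, -387099]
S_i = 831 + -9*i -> [831, 822, 813, 804, 795]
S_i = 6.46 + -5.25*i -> [6.46, 1.21, -4.04, -9.29, -14.54]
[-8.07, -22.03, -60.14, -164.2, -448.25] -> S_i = -8.07*2.73^i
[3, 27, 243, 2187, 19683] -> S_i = 3*9^i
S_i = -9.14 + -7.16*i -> [-9.14, -16.3, -23.46, -30.62, -37.78]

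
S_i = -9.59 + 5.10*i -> [-9.59, -4.49, 0.61, 5.71, 10.81]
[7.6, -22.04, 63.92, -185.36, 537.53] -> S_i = 7.60*(-2.90)^i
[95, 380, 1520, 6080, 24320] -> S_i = 95*4^i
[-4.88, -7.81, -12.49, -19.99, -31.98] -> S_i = -4.88*1.60^i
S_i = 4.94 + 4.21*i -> [4.94, 9.15, 13.36, 17.57, 21.78]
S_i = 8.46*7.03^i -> [8.46, 59.47, 418.1, 2939.25, 20662.92]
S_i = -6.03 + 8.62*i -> [-6.03, 2.59, 11.21, 19.83, 28.45]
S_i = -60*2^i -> [-60, -120, -240, -480, -960]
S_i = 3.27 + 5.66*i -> [3.27, 8.93, 14.59, 20.25, 25.91]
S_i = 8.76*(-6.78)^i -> [8.76, -59.39, 402.68, -2730.19, 18510.7]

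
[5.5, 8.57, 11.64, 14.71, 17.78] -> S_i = 5.50 + 3.07*i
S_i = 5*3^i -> [5, 15, 45, 135, 405]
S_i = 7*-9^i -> [7, -63, 567, -5103, 45927]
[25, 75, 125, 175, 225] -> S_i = 25 + 50*i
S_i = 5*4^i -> [5, 20, 80, 320, 1280]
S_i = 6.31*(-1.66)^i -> [6.31, -10.47, 17.39, -28.86, 47.91]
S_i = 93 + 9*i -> [93, 102, 111, 120, 129]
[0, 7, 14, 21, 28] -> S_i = 0 + 7*i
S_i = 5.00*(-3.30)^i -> [5.0, -16.5, 54.45, -179.68, 592.96]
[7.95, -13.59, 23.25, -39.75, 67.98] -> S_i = 7.95*(-1.71)^i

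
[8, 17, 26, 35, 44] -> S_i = 8 + 9*i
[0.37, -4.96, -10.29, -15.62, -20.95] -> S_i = 0.37 + -5.33*i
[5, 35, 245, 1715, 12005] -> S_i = 5*7^i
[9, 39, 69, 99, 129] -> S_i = 9 + 30*i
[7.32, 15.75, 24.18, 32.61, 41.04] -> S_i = 7.32 + 8.43*i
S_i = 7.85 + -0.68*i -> [7.85, 7.17, 6.49, 5.81, 5.13]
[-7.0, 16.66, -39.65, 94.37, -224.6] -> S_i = -7.00*(-2.38)^i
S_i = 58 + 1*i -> [58, 59, 60, 61, 62]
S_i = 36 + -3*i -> [36, 33, 30, 27, 24]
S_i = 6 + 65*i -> [6, 71, 136, 201, 266]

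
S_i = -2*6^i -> [-2, -12, -72, -432, -2592]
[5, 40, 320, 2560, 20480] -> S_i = 5*8^i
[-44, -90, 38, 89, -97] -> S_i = Random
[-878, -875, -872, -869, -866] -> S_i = -878 + 3*i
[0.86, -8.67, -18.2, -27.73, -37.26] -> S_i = 0.86 + -9.53*i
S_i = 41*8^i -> [41, 328, 2624, 20992, 167936]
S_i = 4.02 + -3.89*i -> [4.02, 0.13, -3.76, -7.65, -11.54]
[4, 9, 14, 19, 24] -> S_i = 4 + 5*i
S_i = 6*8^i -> [6, 48, 384, 3072, 24576]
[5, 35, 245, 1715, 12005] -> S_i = 5*7^i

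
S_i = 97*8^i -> [97, 776, 6208, 49664, 397312]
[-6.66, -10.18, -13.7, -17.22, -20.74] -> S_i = -6.66 + -3.52*i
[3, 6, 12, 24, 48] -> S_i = 3*2^i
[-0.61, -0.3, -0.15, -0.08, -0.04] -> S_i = -0.61*0.50^i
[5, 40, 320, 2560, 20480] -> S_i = 5*8^i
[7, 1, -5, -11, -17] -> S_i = 7 + -6*i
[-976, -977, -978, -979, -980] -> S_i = -976 + -1*i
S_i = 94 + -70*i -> [94, 24, -46, -116, -186]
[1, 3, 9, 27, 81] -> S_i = 1*3^i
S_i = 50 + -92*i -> [50, -42, -134, -226, -318]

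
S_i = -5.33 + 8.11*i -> [-5.33, 2.78, 10.89, 19.0, 27.11]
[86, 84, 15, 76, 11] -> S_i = Random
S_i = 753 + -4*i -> [753, 749, 745, 741, 737]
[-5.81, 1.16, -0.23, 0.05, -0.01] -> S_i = -5.81*(-0.20)^i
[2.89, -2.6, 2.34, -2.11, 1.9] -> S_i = 2.89*(-0.90)^i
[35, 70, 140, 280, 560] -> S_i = 35*2^i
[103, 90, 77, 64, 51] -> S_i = 103 + -13*i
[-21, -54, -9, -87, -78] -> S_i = Random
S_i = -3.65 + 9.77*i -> [-3.65, 6.12, 15.89, 25.66, 35.43]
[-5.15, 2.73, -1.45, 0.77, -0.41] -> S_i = -5.15*(-0.53)^i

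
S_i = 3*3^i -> [3, 9, 27, 81, 243]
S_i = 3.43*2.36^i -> [3.43, 8.09, 19.1, 45.08, 106.4]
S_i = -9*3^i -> [-9, -27, -81, -243, -729]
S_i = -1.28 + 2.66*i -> [-1.28, 1.38, 4.04, 6.7, 9.36]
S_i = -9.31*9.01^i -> [-9.31, -83.88, -755.79, -6809.64, -61354.84]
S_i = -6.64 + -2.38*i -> [-6.64, -9.02, -11.4, -13.78, -16.16]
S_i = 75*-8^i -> [75, -600, 4800, -38400, 307200]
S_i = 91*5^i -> [91, 455, 2275, 11375, 56875]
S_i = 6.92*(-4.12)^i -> [6.92, -28.51, 117.46, -483.95, 1993.86]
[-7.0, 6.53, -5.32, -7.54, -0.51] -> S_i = Random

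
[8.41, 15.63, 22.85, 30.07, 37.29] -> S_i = 8.41 + 7.22*i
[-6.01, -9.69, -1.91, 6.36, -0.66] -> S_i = Random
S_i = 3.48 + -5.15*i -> [3.48, -1.67, -6.82, -11.97, -17.12]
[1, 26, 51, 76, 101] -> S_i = 1 + 25*i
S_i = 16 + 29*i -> [16, 45, 74, 103, 132]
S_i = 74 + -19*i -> [74, 55, 36, 17, -2]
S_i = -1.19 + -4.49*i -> [-1.19, -5.68, -10.17, -14.66, -19.15]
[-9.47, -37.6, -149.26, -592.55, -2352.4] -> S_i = -9.47*3.97^i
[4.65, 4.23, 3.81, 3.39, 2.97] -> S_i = 4.65 + -0.42*i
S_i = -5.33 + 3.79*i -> [-5.33, -1.54, 2.25, 6.04, 9.83]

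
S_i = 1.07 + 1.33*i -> [1.07, 2.4, 3.73, 5.06, 6.39]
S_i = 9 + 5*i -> [9, 14, 19, 24, 29]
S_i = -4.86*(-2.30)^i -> [-4.86, 11.18, -25.71, 59.13, -136.0]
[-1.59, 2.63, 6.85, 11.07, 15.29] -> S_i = -1.59 + 4.22*i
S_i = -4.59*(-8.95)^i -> [-4.59, 41.08, -367.67, 3290.65, -29451.32]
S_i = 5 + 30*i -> [5, 35, 65, 95, 125]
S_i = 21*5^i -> [21, 105, 525, 2625, 13125]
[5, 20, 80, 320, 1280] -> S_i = 5*4^i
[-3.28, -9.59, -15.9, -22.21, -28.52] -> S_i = -3.28 + -6.31*i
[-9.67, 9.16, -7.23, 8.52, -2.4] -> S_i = Random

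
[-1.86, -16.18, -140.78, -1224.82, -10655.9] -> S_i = -1.86*8.70^i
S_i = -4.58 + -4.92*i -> [-4.58, -9.5, -14.42, -19.34, -24.26]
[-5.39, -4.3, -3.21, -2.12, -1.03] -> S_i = -5.39 + 1.09*i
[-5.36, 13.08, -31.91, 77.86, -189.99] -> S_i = -5.36*(-2.44)^i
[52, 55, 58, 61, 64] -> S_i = 52 + 3*i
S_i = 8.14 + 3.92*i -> [8.14, 12.06, 15.98, 19.9, 23.82]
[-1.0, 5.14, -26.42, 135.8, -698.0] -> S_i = -1.00*(-5.14)^i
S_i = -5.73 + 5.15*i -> [-5.73, -0.58, 4.57, 9.72, 14.87]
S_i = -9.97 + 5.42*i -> [-9.97, -4.55, 0.87, 6.29, 11.71]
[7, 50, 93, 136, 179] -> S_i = 7 + 43*i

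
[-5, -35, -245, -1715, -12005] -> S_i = -5*7^i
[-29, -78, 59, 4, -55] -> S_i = Random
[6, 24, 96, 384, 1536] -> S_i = 6*4^i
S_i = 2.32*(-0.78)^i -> [2.32, -1.81, 1.41, -1.1, 0.86]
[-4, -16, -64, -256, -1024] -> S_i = -4*4^i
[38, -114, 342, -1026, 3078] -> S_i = 38*-3^i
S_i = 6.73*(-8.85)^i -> [6.73, -59.56, 527.11, -4664.93, 41284.61]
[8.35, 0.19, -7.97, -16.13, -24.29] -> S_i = 8.35 + -8.16*i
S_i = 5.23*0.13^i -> [5.23, 0.68, 0.09, 0.01, 0.0]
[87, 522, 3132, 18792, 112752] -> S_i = 87*6^i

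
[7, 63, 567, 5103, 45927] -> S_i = 7*9^i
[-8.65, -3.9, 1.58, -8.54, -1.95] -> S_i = Random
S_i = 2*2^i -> [2, 4, 8, 16, 32]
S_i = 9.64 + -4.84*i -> [9.64, 4.8, -0.04, -4.88, -9.72]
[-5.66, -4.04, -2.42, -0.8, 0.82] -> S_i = -5.66 + 1.62*i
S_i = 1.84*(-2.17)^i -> [1.84, -3.99, 8.66, -18.8, 40.8]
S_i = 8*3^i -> [8, 24, 72, 216, 648]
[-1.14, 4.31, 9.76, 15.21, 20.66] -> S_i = -1.14 + 5.45*i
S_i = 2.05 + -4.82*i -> [2.05, -2.77, -7.59, -12.41, -17.23]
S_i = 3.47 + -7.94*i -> [3.47, -4.47, -12.41, -20.35, -28.29]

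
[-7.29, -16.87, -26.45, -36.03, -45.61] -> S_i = -7.29 + -9.58*i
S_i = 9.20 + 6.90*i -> [9.2, 16.1, 23.0, 29.9, 36.8]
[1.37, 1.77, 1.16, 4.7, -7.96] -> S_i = Random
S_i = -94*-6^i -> [-94, 564, -3384, 20304, -121824]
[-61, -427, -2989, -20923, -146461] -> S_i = -61*7^i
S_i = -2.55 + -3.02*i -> [-2.55, -5.57, -8.59, -11.61, -14.63]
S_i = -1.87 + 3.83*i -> [-1.87, 1.96, 5.79, 9.62, 13.45]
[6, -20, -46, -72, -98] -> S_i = 6 + -26*i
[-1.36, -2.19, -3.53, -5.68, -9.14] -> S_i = -1.36*1.61^i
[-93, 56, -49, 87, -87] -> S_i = Random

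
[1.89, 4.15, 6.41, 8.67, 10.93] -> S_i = 1.89 + 2.26*i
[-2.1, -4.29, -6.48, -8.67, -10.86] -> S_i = -2.10 + -2.19*i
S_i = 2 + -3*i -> [2, -1, -4, -7, -10]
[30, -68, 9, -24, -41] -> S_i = Random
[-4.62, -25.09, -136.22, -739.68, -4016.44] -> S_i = -4.62*5.43^i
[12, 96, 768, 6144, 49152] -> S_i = 12*8^i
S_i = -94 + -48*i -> [-94, -142, -190, -238, -286]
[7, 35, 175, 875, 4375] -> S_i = 7*5^i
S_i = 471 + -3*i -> [471, 468, 465, 462, 459]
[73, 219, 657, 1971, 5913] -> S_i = 73*3^i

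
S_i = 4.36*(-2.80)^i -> [4.36, -12.21, 34.18, -95.71, 267.99]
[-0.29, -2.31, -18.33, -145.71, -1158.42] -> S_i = -0.29*7.95^i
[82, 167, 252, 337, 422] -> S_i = 82 + 85*i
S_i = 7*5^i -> [7, 35, 175, 875, 4375]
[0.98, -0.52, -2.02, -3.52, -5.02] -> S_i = 0.98 + -1.50*i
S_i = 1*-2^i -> [1, -2, 4, -8, 16]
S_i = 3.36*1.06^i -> [3.36, 3.56, 3.78, 4.0, 4.24]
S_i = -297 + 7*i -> [-297, -290, -283, -276, -269]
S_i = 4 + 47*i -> [4, 51, 98, 145, 192]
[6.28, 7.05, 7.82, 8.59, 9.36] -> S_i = 6.28 + 0.77*i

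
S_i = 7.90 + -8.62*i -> [7.9, -0.72, -9.34, -17.96, -26.58]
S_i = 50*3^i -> [50, 150, 450, 1350, 4050]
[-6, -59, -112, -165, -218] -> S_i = -6 + -53*i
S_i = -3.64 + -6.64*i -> [-3.64, -10.28, -16.92, -23.56, -30.2]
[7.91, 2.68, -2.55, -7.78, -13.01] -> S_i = 7.91 + -5.23*i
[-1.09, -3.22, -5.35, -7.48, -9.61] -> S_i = -1.09 + -2.13*i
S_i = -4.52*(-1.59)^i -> [-4.52, 7.19, -11.43, 18.17, -28.89]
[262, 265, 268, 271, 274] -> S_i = 262 + 3*i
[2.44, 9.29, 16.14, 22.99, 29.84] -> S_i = 2.44 + 6.85*i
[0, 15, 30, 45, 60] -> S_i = 0 + 15*i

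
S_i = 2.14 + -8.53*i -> [2.14, -6.39, -14.92, -23.45, -31.98]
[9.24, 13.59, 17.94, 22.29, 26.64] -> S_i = 9.24 + 4.35*i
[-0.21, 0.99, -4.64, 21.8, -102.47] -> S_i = -0.21*(-4.70)^i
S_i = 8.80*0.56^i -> [8.8, 4.93, 2.76, 1.55, 0.87]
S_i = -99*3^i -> [-99, -297, -891, -2673, -8019]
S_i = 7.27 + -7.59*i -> [7.27, -0.32, -7.91, -15.5, -23.09]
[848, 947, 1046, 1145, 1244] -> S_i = 848 + 99*i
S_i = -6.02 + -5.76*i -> [-6.02, -11.78, -17.54, -23.3, -29.06]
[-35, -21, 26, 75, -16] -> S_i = Random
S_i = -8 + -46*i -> [-8, -54, -100, -146, -192]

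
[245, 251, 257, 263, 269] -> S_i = 245 + 6*i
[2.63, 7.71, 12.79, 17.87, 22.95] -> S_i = 2.63 + 5.08*i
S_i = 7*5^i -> [7, 35, 175, 875, 4375]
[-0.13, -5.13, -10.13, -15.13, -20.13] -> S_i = -0.13 + -5.00*i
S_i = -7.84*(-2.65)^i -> [-7.84, 20.78, -55.06, 145.9, -386.63]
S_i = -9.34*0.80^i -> [-9.34, -7.47, -5.98, -4.78, -3.83]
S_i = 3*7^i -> [3, 21, 147, 1029, 7203]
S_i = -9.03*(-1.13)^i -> [-9.03, 10.2, -11.53, 13.03, -14.72]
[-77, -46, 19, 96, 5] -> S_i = Random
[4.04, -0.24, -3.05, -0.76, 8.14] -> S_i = Random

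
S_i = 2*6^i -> [2, 12, 72, 432, 2592]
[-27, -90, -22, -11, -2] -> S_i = Random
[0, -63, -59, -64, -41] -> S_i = Random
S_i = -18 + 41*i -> [-18, 23, 64, 105, 146]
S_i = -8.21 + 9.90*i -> [-8.21, 1.69, 11.59, 21.49, 31.39]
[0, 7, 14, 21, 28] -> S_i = 0 + 7*i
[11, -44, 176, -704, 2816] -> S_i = 11*-4^i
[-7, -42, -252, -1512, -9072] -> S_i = -7*6^i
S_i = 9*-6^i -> [9, -54, 324, -1944, 11664]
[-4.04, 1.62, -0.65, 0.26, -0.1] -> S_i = -4.04*(-0.40)^i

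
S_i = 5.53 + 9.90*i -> [5.53, 15.43, 25.33, 35.23, 45.13]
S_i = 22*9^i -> [22, 198, 1782, 16038, 144342]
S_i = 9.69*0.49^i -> [9.69, 4.75, 2.33, 1.14, 0.56]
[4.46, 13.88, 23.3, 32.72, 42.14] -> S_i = 4.46 + 9.42*i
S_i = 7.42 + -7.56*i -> [7.42, -0.14, -7.7, -15.26, -22.82]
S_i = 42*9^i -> [42, 378, 3402, 30618, 275562]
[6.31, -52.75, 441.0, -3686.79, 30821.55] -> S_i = 6.31*(-8.36)^i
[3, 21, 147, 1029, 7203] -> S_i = 3*7^i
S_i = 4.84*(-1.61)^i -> [4.84, -7.79, 12.55, -20.2, 32.52]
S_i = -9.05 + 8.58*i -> [-9.05, -0.47, 8.11, 16.69, 25.27]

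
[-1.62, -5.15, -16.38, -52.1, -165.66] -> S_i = -1.62*3.18^i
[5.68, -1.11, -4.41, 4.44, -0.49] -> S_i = Random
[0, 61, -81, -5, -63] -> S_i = Random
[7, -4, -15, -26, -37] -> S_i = 7 + -11*i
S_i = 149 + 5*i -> [149, 154, 159, 164, 169]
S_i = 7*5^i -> [7, 35, 175, 875, 4375]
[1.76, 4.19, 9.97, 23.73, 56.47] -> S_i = 1.76*2.38^i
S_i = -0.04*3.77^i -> [-0.04, -0.15, -0.57, -2.14, -8.08]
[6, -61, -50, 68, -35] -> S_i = Random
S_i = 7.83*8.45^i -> [7.83, 66.16, 559.08, 4724.24, 39919.82]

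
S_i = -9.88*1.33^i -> [-9.88, -13.14, -17.48, -23.24, -30.91]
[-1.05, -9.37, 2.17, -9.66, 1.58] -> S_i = Random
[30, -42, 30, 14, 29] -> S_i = Random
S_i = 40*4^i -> [40, 160, 640, 2560, 10240]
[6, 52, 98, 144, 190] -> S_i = 6 + 46*i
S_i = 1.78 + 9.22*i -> [1.78, 11.0, 20.22, 29.44, 38.66]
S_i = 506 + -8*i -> [506, 498, 490, 482, 474]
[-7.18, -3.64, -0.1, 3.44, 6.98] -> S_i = -7.18 + 3.54*i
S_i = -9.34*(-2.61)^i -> [-9.34, 24.38, -63.63, 166.06, -433.42]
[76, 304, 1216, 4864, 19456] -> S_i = 76*4^i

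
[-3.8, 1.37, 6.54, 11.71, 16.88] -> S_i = -3.80 + 5.17*i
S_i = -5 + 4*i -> [-5, -1, 3, 7, 11]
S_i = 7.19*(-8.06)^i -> [7.19, -57.95, 467.09, -3764.73, 30343.74]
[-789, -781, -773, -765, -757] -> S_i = -789 + 8*i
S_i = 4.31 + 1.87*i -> [4.31, 6.18, 8.05, 9.92, 11.79]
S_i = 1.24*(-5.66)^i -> [1.24, -7.02, 39.72, -224.84, 1272.59]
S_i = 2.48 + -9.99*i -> [2.48, -7.51, -17.5, -27.49, -37.48]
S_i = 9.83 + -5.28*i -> [9.83, 4.55, -0.73, -6.01, -11.29]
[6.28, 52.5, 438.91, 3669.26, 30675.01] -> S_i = 6.28*8.36^i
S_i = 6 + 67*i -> [6, 73, 140, 207, 274]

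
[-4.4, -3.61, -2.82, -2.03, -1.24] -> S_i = -4.40 + 0.79*i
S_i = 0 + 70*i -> [0, 70, 140, 210, 280]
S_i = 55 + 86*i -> [55, 141, 227, 313, 399]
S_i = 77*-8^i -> [77, -616, 4928, -39424, 315392]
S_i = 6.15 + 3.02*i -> [6.15, 9.17, 12.19, 15.21, 18.23]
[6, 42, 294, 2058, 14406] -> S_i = 6*7^i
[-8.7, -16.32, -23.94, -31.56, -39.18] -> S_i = -8.70 + -7.62*i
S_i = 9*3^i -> [9, 27, 81, 243, 729]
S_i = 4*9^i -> [4, 36, 324, 2916, 26244]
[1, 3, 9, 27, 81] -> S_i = 1*3^i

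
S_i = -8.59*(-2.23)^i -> [-8.59, 19.16, -42.72, 95.26, -212.43]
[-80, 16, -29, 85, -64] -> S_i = Random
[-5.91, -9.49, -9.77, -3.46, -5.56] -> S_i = Random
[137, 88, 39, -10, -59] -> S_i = 137 + -49*i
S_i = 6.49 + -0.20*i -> [6.49, 6.29, 6.09, 5.89, 5.69]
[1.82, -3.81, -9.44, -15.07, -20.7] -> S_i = 1.82 + -5.63*i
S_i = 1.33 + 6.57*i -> [1.33, 7.9, 14.47, 21.04, 27.61]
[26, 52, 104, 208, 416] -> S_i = 26*2^i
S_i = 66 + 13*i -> [66, 79, 92, 105, 118]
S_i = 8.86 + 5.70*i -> [8.86, 14.56, 20.26, 25.96, 31.66]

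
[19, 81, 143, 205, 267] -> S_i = 19 + 62*i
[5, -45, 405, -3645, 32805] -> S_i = 5*-9^i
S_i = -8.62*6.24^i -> [-8.62, -53.79, -335.64, -2094.41, -13069.1]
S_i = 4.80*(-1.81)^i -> [4.8, -8.69, 15.73, -28.46, 51.52]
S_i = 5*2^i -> [5, 10, 20, 40, 80]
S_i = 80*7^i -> [80, 560, 3920, 27440, 192080]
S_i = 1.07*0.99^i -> [1.07, 1.06, 1.05, 1.04, 1.03]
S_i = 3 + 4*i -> [3, 7, 11, 15, 19]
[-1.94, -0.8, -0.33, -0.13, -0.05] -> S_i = -1.94*0.41^i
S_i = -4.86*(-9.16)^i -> [-4.86, 44.52, -407.78, 3735.28, -34215.13]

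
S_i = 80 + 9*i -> [80, 89, 98, 107, 116]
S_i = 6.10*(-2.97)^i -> [6.1, -18.12, 53.81, -159.81, 474.63]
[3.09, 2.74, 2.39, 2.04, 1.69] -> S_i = 3.09 + -0.35*i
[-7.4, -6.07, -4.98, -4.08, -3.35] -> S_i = -7.40*0.82^i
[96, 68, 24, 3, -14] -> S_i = Random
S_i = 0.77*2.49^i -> [0.77, 1.92, 4.77, 11.89, 29.6]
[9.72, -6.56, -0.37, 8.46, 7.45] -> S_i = Random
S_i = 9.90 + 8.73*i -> [9.9, 18.63, 27.36, 36.09, 44.82]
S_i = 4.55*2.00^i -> [4.55, 9.1, 18.2, 36.4, 72.8]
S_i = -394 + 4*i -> [-394, -390, -386, -382, -378]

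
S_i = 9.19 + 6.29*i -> [9.19, 15.48, 21.77, 28.06, 34.35]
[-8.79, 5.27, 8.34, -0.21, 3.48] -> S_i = Random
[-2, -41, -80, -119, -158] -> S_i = -2 + -39*i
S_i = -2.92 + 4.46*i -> [-2.92, 1.54, 6.0, 10.46, 14.92]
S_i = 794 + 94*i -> [794, 888, 982, 1076, 1170]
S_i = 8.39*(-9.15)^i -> [8.39, -76.77, 702.43, -6427.25, 58809.34]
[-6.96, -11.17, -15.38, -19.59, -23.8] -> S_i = -6.96 + -4.21*i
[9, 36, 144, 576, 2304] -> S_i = 9*4^i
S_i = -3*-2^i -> [-3, 6, -12, 24, -48]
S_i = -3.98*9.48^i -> [-3.98, -37.73, -357.68, -3390.85, -32145.22]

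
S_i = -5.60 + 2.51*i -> [-5.6, -3.09, -0.58, 1.93, 4.44]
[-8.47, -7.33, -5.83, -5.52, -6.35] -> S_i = Random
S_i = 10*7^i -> [10, 70, 490, 3430, 24010]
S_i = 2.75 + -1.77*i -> [2.75, 0.98, -0.79, -2.56, -4.33]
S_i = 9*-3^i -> [9, -27, 81, -243, 729]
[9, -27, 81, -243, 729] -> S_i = 9*-3^i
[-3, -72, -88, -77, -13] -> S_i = Random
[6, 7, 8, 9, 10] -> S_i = 6 + 1*i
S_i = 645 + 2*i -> [645, 647, 649, 651, 653]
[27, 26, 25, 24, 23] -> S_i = 27 + -1*i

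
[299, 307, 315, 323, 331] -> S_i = 299 + 8*i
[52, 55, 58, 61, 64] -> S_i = 52 + 3*i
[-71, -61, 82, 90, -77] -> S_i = Random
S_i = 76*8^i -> [76, 608, 4864, 38912, 311296]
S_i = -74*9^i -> [-74, -666, -5994, -53946, -485514]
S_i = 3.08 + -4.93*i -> [3.08, -1.85, -6.78, -11.71, -16.64]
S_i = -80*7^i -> [-80, -560, -3920, -27440, -192080]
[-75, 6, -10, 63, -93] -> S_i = Random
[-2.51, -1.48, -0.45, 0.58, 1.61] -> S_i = -2.51 + 1.03*i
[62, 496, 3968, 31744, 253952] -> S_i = 62*8^i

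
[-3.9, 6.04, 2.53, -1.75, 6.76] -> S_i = Random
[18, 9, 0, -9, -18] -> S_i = 18 + -9*i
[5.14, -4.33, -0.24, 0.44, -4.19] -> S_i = Random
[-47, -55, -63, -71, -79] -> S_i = -47 + -8*i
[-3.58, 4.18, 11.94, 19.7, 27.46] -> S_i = -3.58 + 7.76*i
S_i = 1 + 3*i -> [1, 4, 7, 10, 13]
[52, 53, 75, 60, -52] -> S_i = Random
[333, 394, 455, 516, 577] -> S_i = 333 + 61*i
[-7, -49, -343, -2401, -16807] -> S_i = -7*7^i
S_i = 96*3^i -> [96, 288, 864, 2592, 7776]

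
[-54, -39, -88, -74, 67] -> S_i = Random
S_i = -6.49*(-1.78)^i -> [-6.49, 11.55, -20.56, 36.6, -65.15]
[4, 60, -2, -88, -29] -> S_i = Random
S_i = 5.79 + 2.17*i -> [5.79, 7.96, 10.13, 12.3, 14.47]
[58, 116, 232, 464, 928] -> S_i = 58*2^i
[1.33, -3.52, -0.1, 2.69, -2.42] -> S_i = Random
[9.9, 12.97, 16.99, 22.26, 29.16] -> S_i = 9.90*1.31^i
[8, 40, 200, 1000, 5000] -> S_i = 8*5^i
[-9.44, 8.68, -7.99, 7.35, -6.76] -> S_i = -9.44*(-0.92)^i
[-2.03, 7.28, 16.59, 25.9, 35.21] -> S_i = -2.03 + 9.31*i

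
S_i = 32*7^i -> [32, 224, 1568, 10976, 76832]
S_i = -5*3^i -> [-5, -15, -45, -135, -405]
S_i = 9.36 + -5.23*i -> [9.36, 4.13, -1.1, -6.33, -11.56]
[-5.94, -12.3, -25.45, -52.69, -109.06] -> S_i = -5.94*2.07^i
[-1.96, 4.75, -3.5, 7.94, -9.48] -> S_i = Random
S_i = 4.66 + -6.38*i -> [4.66, -1.72, -8.1, -14.48, -20.86]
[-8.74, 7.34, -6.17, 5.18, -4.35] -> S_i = -8.74*(-0.84)^i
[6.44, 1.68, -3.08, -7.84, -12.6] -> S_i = 6.44 + -4.76*i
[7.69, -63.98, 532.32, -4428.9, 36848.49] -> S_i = 7.69*(-8.32)^i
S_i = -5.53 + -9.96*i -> [-5.53, -15.49, -25.45, -35.41, -45.37]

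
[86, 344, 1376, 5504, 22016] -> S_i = 86*4^i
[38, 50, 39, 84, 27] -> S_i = Random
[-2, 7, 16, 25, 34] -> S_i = -2 + 9*i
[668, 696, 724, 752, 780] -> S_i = 668 + 28*i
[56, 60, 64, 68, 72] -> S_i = 56 + 4*i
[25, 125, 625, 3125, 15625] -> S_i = 25*5^i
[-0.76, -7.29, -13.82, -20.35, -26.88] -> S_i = -0.76 + -6.53*i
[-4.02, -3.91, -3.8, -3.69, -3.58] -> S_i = -4.02 + 0.11*i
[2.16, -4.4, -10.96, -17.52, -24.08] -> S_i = 2.16 + -6.56*i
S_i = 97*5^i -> [97, 485, 2425, 12125, 60625]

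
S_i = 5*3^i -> [5, 15, 45, 135, 405]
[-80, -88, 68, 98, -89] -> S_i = Random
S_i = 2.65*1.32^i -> [2.65, 3.5, 4.62, 6.09, 8.05]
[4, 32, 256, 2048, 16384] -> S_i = 4*8^i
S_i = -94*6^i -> [-94, -564, -3384, -20304, -121824]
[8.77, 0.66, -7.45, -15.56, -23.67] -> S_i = 8.77 + -8.11*i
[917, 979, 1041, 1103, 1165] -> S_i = 917 + 62*i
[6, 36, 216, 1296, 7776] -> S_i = 6*6^i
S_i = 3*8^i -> [3, 24, 192, 1536, 12288]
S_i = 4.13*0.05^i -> [4.13, 0.21, 0.01, 0.0, 0.0]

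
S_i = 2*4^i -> [2, 8, 32, 128, 512]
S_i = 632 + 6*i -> [632, 638, 644, 650, 656]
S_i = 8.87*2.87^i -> [8.87, 25.46, 73.06, 209.69, 601.8]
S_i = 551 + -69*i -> [551, 482, 413, 344, 275]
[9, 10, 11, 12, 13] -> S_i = 9 + 1*i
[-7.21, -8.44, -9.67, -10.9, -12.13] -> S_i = -7.21 + -1.23*i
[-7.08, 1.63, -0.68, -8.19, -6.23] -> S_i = Random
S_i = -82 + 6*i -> [-82, -76, -70, -64, -58]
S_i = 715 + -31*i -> [715, 684, 653, 622, 591]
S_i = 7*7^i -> [7, 49, 343, 2401, 16807]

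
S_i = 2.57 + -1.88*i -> [2.57, 0.69, -1.19, -3.07, -4.95]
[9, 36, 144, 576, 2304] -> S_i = 9*4^i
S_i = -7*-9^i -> [-7, 63, -567, 5103, -45927]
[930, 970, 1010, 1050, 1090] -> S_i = 930 + 40*i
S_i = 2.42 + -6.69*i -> [2.42, -4.27, -10.96, -17.65, -24.34]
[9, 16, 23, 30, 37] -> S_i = 9 + 7*i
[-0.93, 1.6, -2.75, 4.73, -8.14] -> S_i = -0.93*(-1.72)^i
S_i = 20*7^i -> [20, 140, 980, 6860, 48020]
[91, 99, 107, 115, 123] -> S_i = 91 + 8*i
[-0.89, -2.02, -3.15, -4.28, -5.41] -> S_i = -0.89 + -1.13*i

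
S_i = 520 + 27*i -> [520, 547, 574, 601, 628]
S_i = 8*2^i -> [8, 16, 32, 64, 128]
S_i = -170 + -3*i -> [-170, -173, -176, -179, -182]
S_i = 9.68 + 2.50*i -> [9.68, 12.18, 14.68, 17.18, 19.68]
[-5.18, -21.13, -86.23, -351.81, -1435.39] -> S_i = -5.18*4.08^i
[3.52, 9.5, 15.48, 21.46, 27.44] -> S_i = 3.52 + 5.98*i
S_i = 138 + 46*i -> [138, 184, 230, 276, 322]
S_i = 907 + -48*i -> [907, 859, 811, 763, 715]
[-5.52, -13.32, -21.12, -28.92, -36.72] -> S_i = -5.52 + -7.80*i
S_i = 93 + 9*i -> [93, 102, 111, 120, 129]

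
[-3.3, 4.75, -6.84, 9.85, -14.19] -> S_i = -3.30*(-1.44)^i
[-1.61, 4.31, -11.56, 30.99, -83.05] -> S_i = -1.61*(-2.68)^i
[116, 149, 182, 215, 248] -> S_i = 116 + 33*i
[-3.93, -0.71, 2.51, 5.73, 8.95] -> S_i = -3.93 + 3.22*i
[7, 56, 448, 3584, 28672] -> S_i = 7*8^i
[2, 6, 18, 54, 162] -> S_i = 2*3^i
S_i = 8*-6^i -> [8, -48, 288, -1728, 10368]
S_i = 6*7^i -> [6, 42, 294, 2058, 14406]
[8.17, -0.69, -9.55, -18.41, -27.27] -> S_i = 8.17 + -8.86*i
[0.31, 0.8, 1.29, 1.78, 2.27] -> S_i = 0.31 + 0.49*i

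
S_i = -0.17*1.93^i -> [-0.17, -0.33, -0.63, -1.22, -2.36]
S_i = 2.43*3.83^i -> [2.43, 9.31, 35.65, 136.52, 522.88]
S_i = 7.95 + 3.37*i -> [7.95, 11.32, 14.69, 18.06, 21.43]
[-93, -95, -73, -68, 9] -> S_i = Random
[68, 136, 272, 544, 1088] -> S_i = 68*2^i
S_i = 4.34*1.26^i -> [4.34, 5.47, 6.89, 8.68, 10.94]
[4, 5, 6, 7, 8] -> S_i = 4 + 1*i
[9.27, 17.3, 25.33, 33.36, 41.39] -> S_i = 9.27 + 8.03*i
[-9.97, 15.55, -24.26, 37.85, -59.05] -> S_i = -9.97*(-1.56)^i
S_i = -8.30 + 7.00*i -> [-8.3, -1.3, 5.7, 12.7, 19.7]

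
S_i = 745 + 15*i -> [745, 760, 775, 790, 805]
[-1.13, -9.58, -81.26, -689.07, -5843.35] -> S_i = -1.13*8.48^i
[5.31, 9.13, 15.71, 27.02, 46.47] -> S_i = 5.31*1.72^i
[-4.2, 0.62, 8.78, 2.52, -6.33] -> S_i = Random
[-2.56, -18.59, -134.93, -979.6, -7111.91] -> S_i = -2.56*7.26^i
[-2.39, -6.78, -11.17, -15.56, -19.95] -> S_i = -2.39 + -4.39*i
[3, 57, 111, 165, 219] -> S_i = 3 + 54*i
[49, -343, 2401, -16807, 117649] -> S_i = 49*-7^i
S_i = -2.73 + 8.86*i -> [-2.73, 6.13, 14.99, 23.85, 32.71]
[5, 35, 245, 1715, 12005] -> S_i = 5*7^i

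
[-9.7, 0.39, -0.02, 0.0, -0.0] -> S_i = -9.70*(-0.04)^i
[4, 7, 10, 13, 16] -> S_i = 4 + 3*i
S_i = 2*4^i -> [2, 8, 32, 128, 512]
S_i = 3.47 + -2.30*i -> [3.47, 1.17, -1.13, -3.43, -5.73]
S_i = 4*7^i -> [4, 28, 196, 1372, 9604]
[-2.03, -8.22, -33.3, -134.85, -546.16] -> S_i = -2.03*4.05^i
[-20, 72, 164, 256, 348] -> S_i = -20 + 92*i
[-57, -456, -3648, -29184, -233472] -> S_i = -57*8^i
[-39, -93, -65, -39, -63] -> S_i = Random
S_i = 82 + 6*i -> [82, 88, 94, 100, 106]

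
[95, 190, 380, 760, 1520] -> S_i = 95*2^i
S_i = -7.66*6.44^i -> [-7.66, -49.33, -317.69, -2045.91, -13175.66]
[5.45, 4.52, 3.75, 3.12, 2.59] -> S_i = 5.45*0.83^i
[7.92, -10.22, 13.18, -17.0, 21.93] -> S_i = 7.92*(-1.29)^i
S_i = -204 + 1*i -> [-204, -203, -202, -201, -200]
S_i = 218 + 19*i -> [218, 237, 256, 275, 294]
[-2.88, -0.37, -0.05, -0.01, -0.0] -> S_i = -2.88*0.13^i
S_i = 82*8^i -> [82, 656, 5248, 41984, 335872]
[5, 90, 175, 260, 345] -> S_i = 5 + 85*i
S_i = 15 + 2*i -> [15, 17, 19, 21, 23]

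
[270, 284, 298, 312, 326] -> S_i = 270 + 14*i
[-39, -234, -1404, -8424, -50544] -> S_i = -39*6^i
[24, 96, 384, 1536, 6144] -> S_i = 24*4^i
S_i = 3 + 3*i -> [3, 6, 9, 12, 15]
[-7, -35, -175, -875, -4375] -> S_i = -7*5^i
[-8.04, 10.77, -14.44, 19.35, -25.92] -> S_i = -8.04*(-1.34)^i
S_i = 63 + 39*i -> [63, 102, 141, 180, 219]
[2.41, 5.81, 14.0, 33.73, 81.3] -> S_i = 2.41*2.41^i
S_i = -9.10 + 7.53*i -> [-9.1, -1.57, 5.96, 13.49, 21.02]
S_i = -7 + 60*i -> [-7, 53, 113, 173, 233]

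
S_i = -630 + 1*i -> [-630, -629, -628, -627, -626]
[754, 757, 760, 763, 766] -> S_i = 754 + 3*i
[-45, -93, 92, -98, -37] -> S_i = Random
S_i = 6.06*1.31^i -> [6.06, 7.94, 10.4, 13.62, 17.85]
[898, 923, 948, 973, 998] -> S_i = 898 + 25*i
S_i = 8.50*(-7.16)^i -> [8.5, -60.86, 435.76, -3120.02, 22339.37]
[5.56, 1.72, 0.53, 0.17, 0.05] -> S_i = 5.56*0.31^i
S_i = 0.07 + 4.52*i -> [0.07, 4.59, 9.11, 13.63, 18.15]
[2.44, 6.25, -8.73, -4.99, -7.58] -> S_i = Random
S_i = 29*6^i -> [29, 174, 1044, 6264, 37584]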